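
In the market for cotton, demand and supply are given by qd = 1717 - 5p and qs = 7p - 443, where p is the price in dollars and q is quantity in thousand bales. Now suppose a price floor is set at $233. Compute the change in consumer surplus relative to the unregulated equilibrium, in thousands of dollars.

Without the control the market clears where 1717 - 5p = 7p - 443, i.e. p* = 180 and q* = 817.
Since 233 > 180, the floor is binding.
At p = 233: qd = 1717 - 5·233 = 552 and qs = 7·233 - 443 = 1188.
Consumer surplus without the control is ½ · (343.4 - 180) · 817 = 66748.9.
With the floor, consumers buy 552 units at 233, so CS = ½ · (343.4 - 233) · 552 = 30470.4.
Change in consumer surplus = 30470.4 - 66748.9 = -36278.5.

-36278.5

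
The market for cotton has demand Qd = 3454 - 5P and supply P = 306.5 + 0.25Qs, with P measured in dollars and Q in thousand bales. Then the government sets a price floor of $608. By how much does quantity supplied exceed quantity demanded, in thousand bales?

Rearranging supply gives Qs = 4P - 1226. In a free market, 3454 - 5P = 4P - 1226 gives the equilibrium P* = 520, Q* = 854.
Since 608 > 520, the floor is binding.
At P = 608: Qd = 3454 - 5·608 = 414 and Qs = 4·608 - 1226 = 1206.
Surplus = Qs - Qd = 1206 - 414 = 792.

792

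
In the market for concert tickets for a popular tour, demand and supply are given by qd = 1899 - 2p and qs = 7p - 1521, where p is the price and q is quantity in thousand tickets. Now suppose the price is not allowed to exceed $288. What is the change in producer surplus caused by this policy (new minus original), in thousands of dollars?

-75164

Without the control the market clears where 1899 - 2p = 7p - 1521, i.e. p* = 380 and q* = 1139.
Because the ceiling (288) lies below the market-clearing price, it is binding.
At p = 288: qd = 1899 - 2·288 = 1323 and qs = 7·288 - 1521 = 495.
Producer surplus without the control is ½ · (380 - 1521/7) · 1139 = 1297321/14.
With the ceiling, producers sell 495 units at 288, so PS = ½ · (288 - 1521/7) · 495 = 245025/14.
Change in producer surplus = 245025/14 - 1297321/14 = -75164.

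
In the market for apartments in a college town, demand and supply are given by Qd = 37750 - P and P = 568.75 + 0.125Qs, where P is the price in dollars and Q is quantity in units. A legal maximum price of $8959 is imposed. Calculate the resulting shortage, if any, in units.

0

Rearranging supply gives Qs = 8P - 4550. In a free market, 37750 - P = 8P - 4550 gives the equilibrium P* = 4700, Q* = 33050.
The ceiling of 8959 is above the equilibrium price 4700, so it is not binding; the market clears at P* = 4700, Q* = 33050.
Since the control does not bind, there is no shortage.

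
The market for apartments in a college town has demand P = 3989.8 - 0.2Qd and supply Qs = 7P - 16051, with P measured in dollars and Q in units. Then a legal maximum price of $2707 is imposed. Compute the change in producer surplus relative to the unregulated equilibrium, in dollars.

Rearranging demand gives Qd = 19949 - 5P. In a free market, 19949 - 5P = 7P - 16051 gives the equilibrium P* = 3000, Q* = 4949.
Because the ceiling (2707) lies below the market-clearing price, it is binding.
At P = 2707: Qd = 19949 - 5·2707 = 6414 and Qs = 7·2707 - 16051 = 2898.
Producer surplus without the control is ½ · (3000 - 2293) · 4949 = 1749471.5.
With the ceiling, producers sell 2898 units at 2707, so PS = ½ · (2707 - 2293) · 2898 = 599886.
Change in producer surplus = 599886 - 1749471.5 = -1149585.5.

-1149585.5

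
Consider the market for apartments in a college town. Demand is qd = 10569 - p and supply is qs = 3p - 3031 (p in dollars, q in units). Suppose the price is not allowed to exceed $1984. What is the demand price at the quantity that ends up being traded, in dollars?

Setting quantity demanded equal to quantity supplied, 10569 - p = 3p - 3031, gives p* = 3400 and q* = 7169.
Because the ceiling (1984) lies below the market-clearing price, it is binding.
At p = 1984: qd = 10569 - 1984 = 8585 and qs = 3·1984 - 3031 = 2921.
Only 2921 units reach the market. On the demand curve, the marginal buyer's willingness to pay at q = 2921 is (10569 - 2921) = 7648.

7648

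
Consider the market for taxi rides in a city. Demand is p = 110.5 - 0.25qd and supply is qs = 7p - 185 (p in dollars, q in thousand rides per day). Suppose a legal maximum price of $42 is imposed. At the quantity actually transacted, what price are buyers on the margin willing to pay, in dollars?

83.25

Rearranging demand gives qd = 442 - 4p. Without the control the market clears where 442 - 4p = 7p - 185, i.e. p* = 57 and q* = 214.
Because the ceiling (42) lies below the market-clearing price, it is binding.
At p = 42: qd = 442 - 4·42 = 274 and qs = 7·42 - 185 = 109.
Only 109 units reach the market. On the demand curve, the marginal buyer's willingness to pay at q = 109 is (442 - 109)/4 = 83.25.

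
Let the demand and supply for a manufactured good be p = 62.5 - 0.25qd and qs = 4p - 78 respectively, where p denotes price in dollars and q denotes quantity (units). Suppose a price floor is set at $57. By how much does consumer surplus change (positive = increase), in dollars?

Rearranging demand gives qd = 250 - 4p. In a free market, 250 - 4p = 4p - 78 gives the equilibrium p* = 41, q* = 86.
Since 57 > 41, the floor is binding.
At p = 57: qd = 250 - 4·57 = 22 and qs = 4·57 - 78 = 150.
Consumer surplus without the control is ½ · (62.5 - 41) · 86 = 924.5.
With the floor, consumers buy 22 units at 57, so CS = ½ · (62.5 - 57) · 22 = 60.5.
Change in consumer surplus = 60.5 - 924.5 = -864.

-864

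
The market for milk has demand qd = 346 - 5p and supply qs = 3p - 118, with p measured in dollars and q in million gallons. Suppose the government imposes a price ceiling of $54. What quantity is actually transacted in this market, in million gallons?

44

Equilibrium: 346 - 5p = 3p - 118, so 464 = 8p and p* = 58, q* = 56.
Since 54 < 58, the ceiling is binding.
At p = 54: qd = 346 - 5·54 = 76 and qs = 3·54 - 118 = 44.
The quantity actually transacted is the short side, supply: 44.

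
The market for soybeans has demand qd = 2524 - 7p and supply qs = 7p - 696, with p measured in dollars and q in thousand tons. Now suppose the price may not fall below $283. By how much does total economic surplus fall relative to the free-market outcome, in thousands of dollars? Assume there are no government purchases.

19663

Equilibrium: 2524 - 7p = 7p - 696, so 3220 = 14p and p* = 230, q* = 914.
Since 283 > 230, the floor is binding.
At p = 283: qd = 2524 - 7·283 = 543 and qs = 7·283 - 696 = 1285.
Quantity traded falls to 543. At q = 543 the demand price is (2524 - 543)/7 = 283 and the supply price is (696 + 543)/7 = 177.
Deadweight loss = ½ · (283 - 177) · (914 - 543) = ½ · 106 · 371 = 19663.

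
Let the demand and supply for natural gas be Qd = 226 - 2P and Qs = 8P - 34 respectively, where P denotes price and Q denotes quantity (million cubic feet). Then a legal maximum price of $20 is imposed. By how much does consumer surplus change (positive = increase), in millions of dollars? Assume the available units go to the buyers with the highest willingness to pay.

Equilibrium: 226 - 2P = 8P - 34, so 260 = 10P and P* = 26, Q* = 174.
The ceiling of 20 is below the equilibrium price 26, so it binds.
At P = 20: Qd = 226 - 2·20 = 186 and Qs = 8·20 - 34 = 126.
Consumer surplus without the control is ½ · (113 - 26) · 174 = 7569.
With the ceiling, 126 units are sold at 20 (assume they go to the highest-value buyers). The demand price at Q = 126 is 50, so CS = ½ · [(113 - 20) + (50 - 20)] · 126 = 7749.
Change in consumer surplus = 7749 - 7569 = 180.

180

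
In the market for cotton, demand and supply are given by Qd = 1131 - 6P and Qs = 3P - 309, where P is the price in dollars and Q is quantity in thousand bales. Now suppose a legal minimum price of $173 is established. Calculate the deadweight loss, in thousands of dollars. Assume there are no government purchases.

Without the control the market clears where 1131 - 6P = 3P - 309, i.e. P* = 160 and Q* = 171.
Because the floor (173) lies above the market-clearing price, it is binding.
At P = 173: Qd = 1131 - 6·173 = 93 and Qs = 3·173 - 309 = 210.
Quantity traded falls to 93. At Q = 93 the demand price is (1131 - 93)/6 = 173 and the supply price is (309 + 93)/3 = 134.
Deadweight loss = ½ · (173 - 134) · (171 - 93) = ½ · 39 · 78 = 1521.

1521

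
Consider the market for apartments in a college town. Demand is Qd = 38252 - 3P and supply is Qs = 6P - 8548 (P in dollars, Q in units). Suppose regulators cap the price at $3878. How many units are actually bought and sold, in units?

Without the control the market clears where 38252 - 3P = 6P - 8548, i.e. P* = 5200 and Q* = 22652.
Because the ceiling (3878) lies below the market-clearing price, it is binding.
At P = 3878: Qd = 38252 - 3·3878 = 26618 and Qs = 6·3878 - 8548 = 14720.
The quantity actually transacted is the short side, supply: 14720.

14720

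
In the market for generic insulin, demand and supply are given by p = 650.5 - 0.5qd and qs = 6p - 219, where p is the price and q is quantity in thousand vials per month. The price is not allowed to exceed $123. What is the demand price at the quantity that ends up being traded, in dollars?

391

Rearranging demand gives qd = 1301 - 2p. Setting quantity demanded equal to quantity supplied, 1301 - 2p = 6p - 219, gives p* = 190 and q* = 921.
Because the ceiling (123) lies below the market-clearing price, it is binding.
At p = 123: qd = 1301 - 2·123 = 1055 and qs = 6·123 - 219 = 519.
Only 519 units reach the market. On the demand curve, the marginal buyer's willingness to pay at q = 519 is (1301 - 519)/2 = 391.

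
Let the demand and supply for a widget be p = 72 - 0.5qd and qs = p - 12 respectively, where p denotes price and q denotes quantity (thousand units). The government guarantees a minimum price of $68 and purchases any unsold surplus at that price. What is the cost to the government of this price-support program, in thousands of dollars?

Rearranging demand gives qd = 144 - 2p. Without the control the market clears where 144 - 2p = p - 12, i.e. p* = 52 and q* = 40.
Since 68 > 52, the floor is binding.
At p = 68: qd = 144 - 2·68 = 8 and qs = 68 - 12 = 56.
Surplus = qs - qd = 48.
Government expenditure = surplus × support price = 48 × 68 = 3264.

3264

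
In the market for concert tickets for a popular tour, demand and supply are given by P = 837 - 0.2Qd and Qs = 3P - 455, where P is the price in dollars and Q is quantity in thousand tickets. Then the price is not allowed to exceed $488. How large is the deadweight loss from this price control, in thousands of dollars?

Rearranging demand gives Qd = 4185 - 5P. In a free market, 4185 - 5P = 3P - 455 gives the equilibrium P* = 580, Q* = 1285.
The ceiling of 488 is below the equilibrium price 580, so it binds.
At P = 488: Qd = 4185 - 5·488 = 1745 and Qs = 3·488 - 455 = 1009.
Quantity traded falls to 1009. At Q = 1009 the demand price is (4185 - 1009)/5 = 635.2 and the supply price is (455 + 1009)/3 = 488.
Deadweight loss = ½ · (635.2 - 488) · (1285 - 1009) = ½ · 147.2 · 276 = 20313.6.

20313.6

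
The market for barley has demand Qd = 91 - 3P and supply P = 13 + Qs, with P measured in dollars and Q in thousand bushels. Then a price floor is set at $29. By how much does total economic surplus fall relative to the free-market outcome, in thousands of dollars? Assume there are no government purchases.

Rearranging supply gives Qs = P - 13. Equilibrium: 91 - 3P = P - 13, so 104 = 4P and P* = 26, Q* = 13.
Because the floor (29) lies above the market-clearing price, it is binding.
At P = 29: Qd = 91 - 3·29 = 4 and Qs = 29 - 13 = 16.
Quantity traded falls to 4. At Q = 4 the demand price is (91 - 4)/3 = 29 and the supply price is 13 + 4 = 17.
Deadweight loss = ½ · (29 - 17) · (13 - 4) = ½ · 12 · 9 = 54.

54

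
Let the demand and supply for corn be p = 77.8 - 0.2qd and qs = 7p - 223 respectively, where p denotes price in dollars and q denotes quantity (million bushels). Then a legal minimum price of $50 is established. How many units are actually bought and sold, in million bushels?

Rearranging demand gives qd = 389 - 5p. In a free market, 389 - 5p = 7p - 223 gives the equilibrium p* = 51, q* = 134.
Since 50 is below p* = 51, the floor does not bind and the free-market outcome prevails.

134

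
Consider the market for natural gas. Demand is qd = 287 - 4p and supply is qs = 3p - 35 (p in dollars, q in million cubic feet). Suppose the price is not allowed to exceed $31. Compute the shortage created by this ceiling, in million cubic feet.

105

In a free market, 287 - 4p = 3p - 35 gives the equilibrium p* = 46, q* = 103.
Because the ceiling (31) lies below the market-clearing price, it is binding.
At p = 31: qd = 287 - 4·31 = 163 and qs = 3·31 - 35 = 58.
Shortage = qd - qs = 163 - 58 = 105.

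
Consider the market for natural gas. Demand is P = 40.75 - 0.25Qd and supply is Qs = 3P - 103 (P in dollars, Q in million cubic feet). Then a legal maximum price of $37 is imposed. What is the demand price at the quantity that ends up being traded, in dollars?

Rearranging demand gives Qd = 163 - 4P. Setting quantity demanded equal to quantity supplied, 163 - 4P = 3P - 103, gives P* = 38 and Q* = 11.
Because the ceiling (37) lies below the market-clearing price, it is binding.
At P = 37: Qd = 163 - 4·37 = 15 and Qs = 3·37 - 103 = 8.
Only 8 units reach the market. On the demand curve, the marginal buyer's willingness to pay at Q = 8 is (163 - 8)/4 = 38.75.

38.75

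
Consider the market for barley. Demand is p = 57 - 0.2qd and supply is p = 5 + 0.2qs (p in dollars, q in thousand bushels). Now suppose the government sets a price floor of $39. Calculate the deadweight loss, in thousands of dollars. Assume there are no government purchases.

320

Rearranging demand gives qd = 285 - 5p; rearranging supply gives qs = 5p - 25. Without the control the market clears where 285 - 5p = 5p - 25, i.e. p* = 31 and q* = 130.
Since 39 > 31, the floor is binding.
At p = 39: qd = 285 - 5·39 = 90 and qs = 5·39 - 25 = 170.
Quantity traded falls to 90. At q = 90 the demand price is (285 - 90)/5 = 39 and the supply price is (25 + 90)/5 = 23.
Deadweight loss = ½ · (39 - 23) · (130 - 90) = ½ · 16 · 40 = 320.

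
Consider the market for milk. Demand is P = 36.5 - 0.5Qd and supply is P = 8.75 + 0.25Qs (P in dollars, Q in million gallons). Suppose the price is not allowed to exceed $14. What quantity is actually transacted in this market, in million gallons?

Rearranging demand gives Qd = 73 - 2P; rearranging supply gives Qs = 4P - 35. Equilibrium: 73 - 2P = 4P - 35, so 108 = 6P and P* = 18, Q* = 37.
The ceiling of 14 is below the equilibrium price 18, so it binds.
At P = 14: Qd = 73 - 2·14 = 45 and Qs = 4·14 - 35 = 21.
The quantity actually transacted is the short side, supply: 21.

21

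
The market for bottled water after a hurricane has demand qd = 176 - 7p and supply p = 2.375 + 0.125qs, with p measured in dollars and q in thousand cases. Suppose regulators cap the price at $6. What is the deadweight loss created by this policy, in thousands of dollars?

Rearranging supply gives qs = 8p - 19. Equilibrium: 176 - 7p = 8p - 19, so 195 = 15p and p* = 13, q* = 85.
Since 6 < 13, the ceiling is binding.
At p = 6: qd = 176 - 7·6 = 134 and qs = 8·6 - 19 = 29.
Quantity traded falls to 29. At q = 29 the demand price is (176 - 29)/7 = 21 and the supply price is (19 + 29)/8 = 6.
Deadweight loss = ½ · (21 - 6) · (85 - 29) = ½ · 15 · 56 = 420.

420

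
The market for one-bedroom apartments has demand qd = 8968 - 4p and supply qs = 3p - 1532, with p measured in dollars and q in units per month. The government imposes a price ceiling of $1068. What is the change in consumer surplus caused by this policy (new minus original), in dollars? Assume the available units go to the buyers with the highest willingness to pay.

Setting quantity demanded equal to quantity supplied, 8968 - 4p = 3p - 1532, gives p* = 1500 and q* = 2968.
The ceiling of 1068 is below the equilibrium price 1500, so it binds.
At p = 1068: qd = 8968 - 4·1068 = 4696 and qs = 3·1068 - 1532 = 1672.
Consumer surplus without the control is ½ · (2242 - 1500) · 2968 = 1101128.
With the ceiling, 1672 units are sold at 1068 (assume they go to the highest-value buyers). The demand price at q = 1672 is 1824, so CS = ½ · [(2242 - 1068) + (1824 - 1068)] · 1672 = 1613480.
Change in consumer surplus = 1613480 - 1101128 = 512352.

512352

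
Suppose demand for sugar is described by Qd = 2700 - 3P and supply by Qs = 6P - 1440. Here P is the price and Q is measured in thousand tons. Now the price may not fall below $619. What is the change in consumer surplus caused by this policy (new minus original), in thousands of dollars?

Equilibrium: 2700 - 3P = 6P - 1440, so 4140 = 9P and P* = 460, Q* = 1320.
Because the floor (619) lies above the market-clearing price, it is binding.
At P = 619: Qd = 2700 - 3·619 = 843 and Qs = 6·619 - 1440 = 2274.
Consumer surplus without the control is ½ · (900 - 460) · 1320 = 290400.
With the floor, consumers buy 843 units at 619, so CS = ½ · (900 - 619) · 843 = 118441.5.
Change in consumer surplus = 118441.5 - 290400 = -171958.5.

-171958.5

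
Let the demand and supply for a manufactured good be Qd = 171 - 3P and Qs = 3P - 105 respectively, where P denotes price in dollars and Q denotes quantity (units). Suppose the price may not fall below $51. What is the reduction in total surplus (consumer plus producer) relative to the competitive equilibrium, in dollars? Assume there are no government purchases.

Equilibrium: 171 - 3P = 3P - 105, so 276 = 6P and P* = 46, Q* = 33.
Because the floor (51) lies above the market-clearing price, it is binding.
At P = 51: Qd = 171 - 3·51 = 18 and Qs = 3·51 - 105 = 48.
Quantity traded falls to 18. At Q = 18 the demand price is (171 - 18)/3 = 51 and the supply price is (105 + 18)/3 = 41.
Deadweight loss = ½ · (51 - 41) · (33 - 18) = ½ · 10 · 15 = 75.

75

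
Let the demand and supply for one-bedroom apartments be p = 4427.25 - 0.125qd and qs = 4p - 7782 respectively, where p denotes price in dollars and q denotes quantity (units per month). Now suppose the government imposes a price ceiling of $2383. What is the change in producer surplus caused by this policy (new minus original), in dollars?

-5091928

Rearranging demand gives qd = 35418 - 8p. In a free market, 35418 - 8p = 4p - 7782 gives the equilibrium p* = 3600, q* = 6618.
The ceiling of 2383 is below the equilibrium price 3600, so it binds.
At p = 2383: qd = 35418 - 8·2383 = 16354 and qs = 4·2383 - 7782 = 1750.
Producer surplus without the control is ½ · (3600 - 1945.5) · 6618 = 5474740.5.
With the ceiling, producers sell 1750 units at 2383, so PS = ½ · (2383 - 1945.5) · 1750 = 382812.5.
Change in producer surplus = 382812.5 - 5474740.5 = -5091928.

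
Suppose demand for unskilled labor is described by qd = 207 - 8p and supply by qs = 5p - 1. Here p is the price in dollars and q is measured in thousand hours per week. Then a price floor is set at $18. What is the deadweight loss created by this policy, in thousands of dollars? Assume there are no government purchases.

41.6

In a free market, 207 - 8p = 5p - 1 gives the equilibrium p* = 16, q* = 79.
Since 18 > 16, the floor is binding.
At p = 18: qd = 207 - 8·18 = 63 and qs = 5·18 - 1 = 89.
Quantity traded falls to 63. At q = 63 the demand price is (207 - 63)/8 = 18 and the supply price is (1 + 63)/5 = 12.8.
Deadweight loss = ½ · (18 - 12.8) · (79 - 63) = ½ · 5.2 · 16 = 41.6.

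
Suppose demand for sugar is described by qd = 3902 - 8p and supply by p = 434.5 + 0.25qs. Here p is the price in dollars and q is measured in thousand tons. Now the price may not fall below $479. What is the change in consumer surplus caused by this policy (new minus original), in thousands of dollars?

Rearranging supply gives qs = 4p - 1738. In a free market, 3902 - 8p = 4p - 1738 gives the equilibrium p* = 470, q* = 142.
Since 479 > 470, the floor is binding.
At p = 479: qd = 3902 - 8·479 = 70 and qs = 4·479 - 1738 = 178.
Consumer surplus without the control is ½ · (487.75 - 470) · 142 = 1260.25.
With the floor, consumers buy 70 units at 479, so CS = ½ · (487.75 - 479) · 70 = 306.25.
Change in consumer surplus = 306.25 - 1260.25 = -954.

-954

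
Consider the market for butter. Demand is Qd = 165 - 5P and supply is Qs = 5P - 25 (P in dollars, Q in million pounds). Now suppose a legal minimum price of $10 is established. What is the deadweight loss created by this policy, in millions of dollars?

0

Setting quantity demanded equal to quantity supplied, 165 - 5P = 5P - 25, gives P* = 19 and Q* = 70.
The floor of 10 is below the equilibrium price 19, so it is not binding; the market clears at P* = 19, Q* = 70.
Since the control does not bind, no trades are prevented and deadweight loss is zero.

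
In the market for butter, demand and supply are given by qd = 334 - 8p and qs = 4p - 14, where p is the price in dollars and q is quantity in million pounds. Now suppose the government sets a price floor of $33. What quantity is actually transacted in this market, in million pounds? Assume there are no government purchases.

Setting quantity demanded equal to quantity supplied, 334 - 8p = 4p - 14, gives p* = 29 and q* = 102.
Because the floor (33) lies above the market-clearing price, it is binding.
At p = 33: qd = 334 - 8·33 = 70 and qs = 4·33 - 14 = 118.
The quantity actually transacted is the short side, demand: 70.

70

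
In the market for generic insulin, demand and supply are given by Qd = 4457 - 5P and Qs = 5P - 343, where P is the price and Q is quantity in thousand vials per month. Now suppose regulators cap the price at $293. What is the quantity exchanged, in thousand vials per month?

1122

In a free market, 4457 - 5P = 5P - 343 gives the equilibrium P* = 480, Q* = 2057.
Because the ceiling (293) lies below the market-clearing price, it is binding.
At P = 293: Qd = 4457 - 5·293 = 2992 and Qs = 5·293 - 343 = 1122.
The quantity actually transacted is the short side, supply: 1122.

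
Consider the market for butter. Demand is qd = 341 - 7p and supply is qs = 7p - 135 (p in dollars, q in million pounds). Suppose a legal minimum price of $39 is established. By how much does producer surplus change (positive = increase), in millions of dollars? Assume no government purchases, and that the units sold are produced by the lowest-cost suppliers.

252.5

Setting quantity demanded equal to quantity supplied, 341 - 7p = 7p - 135, gives p* = 34 and q* = 103.
Because the floor (39) lies above the market-clearing price, it is binding.
At p = 39: qd = 341 - 7·39 = 68 and qs = 7·39 - 135 = 138.
Producer surplus without the control is ½ · (34 - 135/7) · 103 = 10609/14.
With the floor, 68 units are sold at 39. The supply price at q = 68 is 29, so PS = ½ · [(39 - 135/7) + (39 - 29)] · 68 = 7072/7.
Change in producer surplus = 7072/7 - 10609/14 = 252.5.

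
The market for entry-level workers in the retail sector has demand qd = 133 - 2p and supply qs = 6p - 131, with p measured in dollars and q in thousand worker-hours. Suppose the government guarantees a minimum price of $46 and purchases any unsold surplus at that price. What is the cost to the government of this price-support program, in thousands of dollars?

In a free market, 133 - 2p = 6p - 131 gives the equilibrium p* = 33, q* = 67.
The floor of 46 is above the equilibrium price 33, so it binds.
At p = 46: qd = 133 - 2·46 = 41 and qs = 6·46 - 131 = 145.
Surplus = qs - qd = 104.
Government expenditure = surplus × support price = 104 × 46 = 4784.

4784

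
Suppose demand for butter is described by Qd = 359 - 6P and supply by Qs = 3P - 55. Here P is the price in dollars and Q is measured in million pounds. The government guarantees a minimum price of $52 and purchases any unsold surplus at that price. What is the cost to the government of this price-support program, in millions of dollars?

2808

Setting quantity demanded equal to quantity supplied, 359 - 6P = 3P - 55, gives P* = 46 and Q* = 83.
The floor of 52 is above the equilibrium price 46, so it binds.
At P = 52: Qd = 359 - 6·52 = 47 and Qs = 3·52 - 55 = 101.
Surplus = Qs - Qd = 54.
Government expenditure = surplus × support price = 54 × 52 = 2808.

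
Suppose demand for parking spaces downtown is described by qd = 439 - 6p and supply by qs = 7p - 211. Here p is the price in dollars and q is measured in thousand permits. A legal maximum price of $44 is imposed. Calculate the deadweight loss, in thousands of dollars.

273

Equilibrium: 439 - 6p = 7p - 211, so 650 = 13p and p* = 50, q* = 139.
Since 44 < 50, the ceiling is binding.
At p = 44: qd = 439 - 6·44 = 175 and qs = 7·44 - 211 = 97.
Quantity traded falls to 97. At q = 97 the demand price is (439 - 97)/6 = 57 and the supply price is (211 + 97)/7 = 44.
Deadweight loss = ½ · (57 - 44) · (139 - 97) = ½ · 13 · 42 = 273.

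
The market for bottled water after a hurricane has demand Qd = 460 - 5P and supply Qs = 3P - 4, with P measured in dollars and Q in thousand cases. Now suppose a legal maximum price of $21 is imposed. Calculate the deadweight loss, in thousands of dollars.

3285.6

In a free market, 460 - 5P = 3P - 4 gives the equilibrium P* = 58, Q* = 170.
Because the ceiling (21) lies below the market-clearing price, it is binding.
At P = 21: Qd = 460 - 5·21 = 355 and Qs = 3·21 - 4 = 59.
Quantity traded falls to 59. At Q = 59 the demand price is (460 - 59)/5 = 80.2 and the supply price is (4 + 59)/3 = 21.
Deadweight loss = ½ · (80.2 - 21) · (170 - 59) = ½ · 59.2 · 111 = 3285.6.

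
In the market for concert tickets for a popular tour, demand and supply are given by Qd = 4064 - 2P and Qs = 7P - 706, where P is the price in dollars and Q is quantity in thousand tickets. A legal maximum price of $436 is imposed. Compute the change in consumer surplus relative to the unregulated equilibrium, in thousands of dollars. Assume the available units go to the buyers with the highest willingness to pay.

112283

Setting quantity demanded equal to quantity supplied, 4064 - 2P = 7P - 706, gives P* = 530 and Q* = 3004.
Since 436 < 530, the ceiling is binding.
At P = 436: Qd = 4064 - 2·436 = 3192 and Qs = 7·436 - 706 = 2346.
Consumer surplus without the control is ½ · (2032 - 530) · 3004 = 2256004.
With the ceiling, 2346 units are sold at 436 (assume they go to the highest-value buyers). The demand price at Q = 2346 is 859, so CS = ½ · [(2032 - 436) + (859 - 436)] · 2346 = 2368287.
Change in consumer surplus = 2368287 - 2256004 = 112283.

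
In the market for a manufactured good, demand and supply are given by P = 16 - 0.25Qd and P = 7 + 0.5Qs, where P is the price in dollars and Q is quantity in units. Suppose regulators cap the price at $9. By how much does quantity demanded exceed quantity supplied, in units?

Rearranging demand gives Qd = 64 - 4P; rearranging supply gives Qs = 2P - 14. Without the control the market clears where 64 - 4P = 2P - 14, i.e. P* = 13 and Q* = 12.
The ceiling of 9 is below the equilibrium price 13, so it binds.
At P = 9: Qd = 64 - 4·9 = 28 and Qs = 2·9 - 14 = 4.
Shortage = Qd - Qs = 28 - 4 = 24.

24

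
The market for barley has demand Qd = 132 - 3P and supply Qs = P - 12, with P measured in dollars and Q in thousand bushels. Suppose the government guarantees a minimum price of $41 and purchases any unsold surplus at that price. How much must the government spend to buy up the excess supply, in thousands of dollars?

820

Without the control the market clears where 132 - 3P = P - 12, i.e. P* = 36 and Q* = 24.
Because the floor (41) lies above the market-clearing price, it is binding.
At P = 41: Qd = 132 - 3·41 = 9 and Qs = 41 - 12 = 29.
Surplus = Qs - Qd = 20.
Government expenditure = surplus × support price = 20 × 41 = 820.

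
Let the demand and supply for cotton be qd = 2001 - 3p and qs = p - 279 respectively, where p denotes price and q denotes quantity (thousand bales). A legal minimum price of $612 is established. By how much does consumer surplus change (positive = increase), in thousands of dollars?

-9576

In a free market, 2001 - 3p = p - 279 gives the equilibrium p* = 570, q* = 291.
Because the floor (612) lies above the market-clearing price, it is binding.
At p = 612: qd = 2001 - 3·612 = 165 and qs = 612 - 279 = 333.
Consumer surplus without the control is ½ · (667 - 570) · 291 = 14113.5.
With the floor, consumers buy 165 units at 612, so CS = ½ · (667 - 612) · 165 = 4537.5.
Change in consumer surplus = 4537.5 - 14113.5 = -9576.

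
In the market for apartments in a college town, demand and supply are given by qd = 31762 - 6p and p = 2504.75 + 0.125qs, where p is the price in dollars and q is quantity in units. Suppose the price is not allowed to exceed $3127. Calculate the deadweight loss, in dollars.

Rearranging supply gives qs = 8p - 20038. Without the control the market clears where 31762 - 6p = 8p - 20038, i.e. p* = 3700 and q* = 9562.
The ceiling of 3127 is below the equilibrium price 3700, so it binds.
At p = 3127: qd = 31762 - 6·3127 = 13000 and qs = 8·3127 - 20038 = 4978.
Quantity traded falls to 4978. At q = 4978 the demand price is (31762 - 4978)/6 = 4464 and the supply price is (20038 + 4978)/8 = 3127.
Deadweight loss = ½ · (4464 - 3127) · (9562 - 4978) = ½ · 1337 · 4584 = 3064404.

3064404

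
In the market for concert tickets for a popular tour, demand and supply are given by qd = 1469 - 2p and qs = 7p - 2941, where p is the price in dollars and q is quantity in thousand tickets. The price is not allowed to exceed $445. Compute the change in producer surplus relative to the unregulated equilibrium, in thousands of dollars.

Equilibrium: 1469 - 2p = 7p - 2941, so 4410 = 9p and p* = 490, q* = 489.
Because the ceiling (445) lies below the market-clearing price, it is binding.
At p = 445: qd = 1469 - 2·445 = 579 and qs = 7·445 - 2941 = 174.
Producer surplus without the control is ½ · (490 - 2941/7) · 489 = 239121/14.
With the ceiling, producers sell 174 units at 445, so PS = ½ · (445 - 2941/7) · 174 = 15138/7.
Change in producer surplus = 15138/7 - 239121/14 = -14917.5.

-14917.5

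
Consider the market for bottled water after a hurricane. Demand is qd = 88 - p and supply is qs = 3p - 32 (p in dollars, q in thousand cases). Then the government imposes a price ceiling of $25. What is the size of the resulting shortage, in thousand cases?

20

Equilibrium: 88 - p = 3p - 32, so 120 = 4p and p* = 30, q* = 58.
The ceiling of 25 is below the equilibrium price 30, so it binds.
At p = 25: qd = 88 - 25 = 63 and qs = 3·25 - 32 = 43.
Shortage = qd - qs = 63 - 43 = 20.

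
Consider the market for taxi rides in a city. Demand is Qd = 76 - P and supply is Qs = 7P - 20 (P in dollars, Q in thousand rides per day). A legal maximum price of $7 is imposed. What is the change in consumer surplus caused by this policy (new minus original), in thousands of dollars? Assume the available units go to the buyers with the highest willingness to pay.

-467.5

Equilibrium: 76 - P = 7P - 20, so 96 = 8P and P* = 12, Q* = 64.
The ceiling of 7 is below the equilibrium price 12, so it binds.
At P = 7: Qd = 76 - 7 = 69 and Qs = 7·7 - 20 = 29.
Consumer surplus without the control is ½ · (76 - 12) · 64 = 2048.
With the ceiling, 29 units are sold at 7 (assume they go to the highest-value buyers). The demand price at Q = 29 is 47, so CS = ½ · [(76 - 7) + (47 - 7)] · 29 = 1580.5.
Change in consumer surplus = 1580.5 - 2048 = -467.5.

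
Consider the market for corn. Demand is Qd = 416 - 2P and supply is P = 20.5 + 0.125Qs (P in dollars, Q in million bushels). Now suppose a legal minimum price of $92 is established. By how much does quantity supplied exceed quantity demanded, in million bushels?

Rearranging supply gives Qs = 8P - 164. Equilibrium: 416 - 2P = 8P - 164, so 580 = 10P and P* = 58, Q* = 300.
The floor of 92 is above the equilibrium price 58, so it binds.
At P = 92: Qd = 416 - 2·92 = 232 and Qs = 8·92 - 164 = 572.
Surplus = Qs - Qd = 572 - 232 = 340.

340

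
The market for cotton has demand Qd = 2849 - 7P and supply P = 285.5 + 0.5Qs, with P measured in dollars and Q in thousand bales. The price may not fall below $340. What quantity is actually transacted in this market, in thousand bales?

189

Rearranging supply gives Qs = 2P - 571. In a free market, 2849 - 7P = 2P - 571 gives the equilibrium P* = 380, Q* = 189.
Since 340 is below P* = 380, the floor does not bind and the free-market outcome prevails.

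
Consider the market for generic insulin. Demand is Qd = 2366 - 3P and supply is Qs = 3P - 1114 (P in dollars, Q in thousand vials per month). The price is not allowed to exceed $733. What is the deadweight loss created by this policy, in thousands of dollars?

0

In a free market, 2366 - 3P = 3P - 1114 gives the equilibrium P* = 580, Q* = 626.
Since 733 is above P* = 580, the ceiling does not bind and the free-market outcome prevails.
Since the control does not bind, no trades are prevented and deadweight loss is zero.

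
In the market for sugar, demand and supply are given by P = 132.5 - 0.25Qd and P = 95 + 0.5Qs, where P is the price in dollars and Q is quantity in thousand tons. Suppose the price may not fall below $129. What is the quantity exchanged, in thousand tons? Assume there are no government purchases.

Rearranging demand gives Qd = 530 - 4P; rearranging supply gives Qs = 2P - 190. In a free market, 530 - 4P = 2P - 190 gives the equilibrium P* = 120, Q* = 50.
Since 129 > 120, the floor is binding.
At P = 129: Qd = 530 - 4·129 = 14 and Qs = 2·129 - 190 = 68.
The quantity actually transacted is the short side, demand: 14.

14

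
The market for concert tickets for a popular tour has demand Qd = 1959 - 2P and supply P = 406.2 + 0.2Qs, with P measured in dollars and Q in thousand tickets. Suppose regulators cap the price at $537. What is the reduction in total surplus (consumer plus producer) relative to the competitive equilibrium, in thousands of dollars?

9528.75

Rearranging supply gives Qs = 5P - 2031. Setting quantity demanded equal to quantity supplied, 1959 - 2P = 5P - 2031, gives P* = 570 and Q* = 819.
Because the ceiling (537) lies below the market-clearing price, it is binding.
At P = 537: Qd = 1959 - 2·537 = 885 and Qs = 5·537 - 2031 = 654.
Quantity traded falls to 654. At Q = 654 the demand price is (1959 - 654)/2 = 652.5 and the supply price is (2031 + 654)/5 = 537.
Deadweight loss = ½ · (652.5 - 537) · (819 - 654) = ½ · 115.5 · 165 = 9528.75.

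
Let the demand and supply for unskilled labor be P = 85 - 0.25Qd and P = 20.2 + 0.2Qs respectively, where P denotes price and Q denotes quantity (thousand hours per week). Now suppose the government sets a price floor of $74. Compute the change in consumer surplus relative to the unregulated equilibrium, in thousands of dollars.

Rearranging demand gives Qd = 340 - 4P; rearranging supply gives Qs = 5P - 101. Without the control the market clears where 340 - 4P = 5P - 101, i.e. P* = 49 and Q* = 144.
Since 74 > 49, the floor is binding.
At P = 74: Qd = 340 - 4·74 = 44 and Qs = 5·74 - 101 = 269.
Consumer surplus without the control is ½ · (85 - 49) · 144 = 2592.
With the floor, consumers buy 44 units at 74, so CS = ½ · (85 - 74) · 44 = 242.
Change in consumer surplus = 242 - 2592 = -2350.

-2350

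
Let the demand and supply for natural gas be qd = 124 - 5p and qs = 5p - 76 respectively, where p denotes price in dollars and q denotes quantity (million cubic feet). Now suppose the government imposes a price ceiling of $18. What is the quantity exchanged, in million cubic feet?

14

Equilibrium: 124 - 5p = 5p - 76, so 200 = 10p and p* = 20, q* = 24.
The ceiling of 18 is below the equilibrium price 20, so it binds.
At p = 18: qd = 124 - 5·18 = 34 and qs = 5·18 - 76 = 14.
The quantity actually transacted is the short side, supply: 14.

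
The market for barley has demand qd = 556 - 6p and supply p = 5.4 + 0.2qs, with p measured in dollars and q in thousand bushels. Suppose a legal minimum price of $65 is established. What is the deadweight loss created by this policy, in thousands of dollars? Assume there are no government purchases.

950.4

Rearranging supply gives qs = 5p - 27. Setting quantity demanded equal to quantity supplied, 556 - 6p = 5p - 27, gives p* = 53 and q* = 238.
The floor of 65 is above the equilibrium price 53, so it binds.
At p = 65: qd = 556 - 6·65 = 166 and qs = 5·65 - 27 = 298.
Quantity traded falls to 166. At q = 166 the demand price is (556 - 166)/6 = 65 and the supply price is (27 + 166)/5 = 38.6.
Deadweight loss = ½ · (65 - 38.6) · (238 - 166) = ½ · 26.4 · 72 = 950.4.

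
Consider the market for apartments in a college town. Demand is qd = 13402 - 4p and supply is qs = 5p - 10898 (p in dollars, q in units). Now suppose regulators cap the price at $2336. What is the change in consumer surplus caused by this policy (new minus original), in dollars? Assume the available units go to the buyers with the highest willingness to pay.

-129402

Without the control the market clears where 13402 - 4p = 5p - 10898, i.e. p* = 2700 and q* = 2602.
Because the ceiling (2336) lies below the market-clearing price, it is binding.
At p = 2336: qd = 13402 - 4·2336 = 4058 and qs = 5·2336 - 10898 = 782.
Consumer surplus without the control is ½ · (3350.5 - 2700) · 2602 = 846300.5.
With the ceiling, 782 units are sold at 2336 (assume they go to the highest-value buyers). The demand price at q = 782 is 3155, so CS = ½ · [(3350.5 - 2336) + (3155 - 2336)] · 782 = 716898.5.
Change in consumer surplus = 716898.5 - 846300.5 = -129402.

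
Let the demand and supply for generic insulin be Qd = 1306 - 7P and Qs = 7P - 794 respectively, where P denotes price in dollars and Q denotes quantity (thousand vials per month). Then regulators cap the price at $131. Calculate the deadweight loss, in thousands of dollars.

2527

In a free market, 1306 - 7P = 7P - 794 gives the equilibrium P* = 150, Q* = 256.
The ceiling of 131 is below the equilibrium price 150, so it binds.
At P = 131: Qd = 1306 - 7·131 = 389 and Qs = 7·131 - 794 = 123.
Quantity traded falls to 123. At Q = 123 the demand price is (1306 - 123)/7 = 169 and the supply price is (794 + 123)/7 = 131.
Deadweight loss = ½ · (169 - 131) · (256 - 123) = ½ · 38 · 133 = 2527.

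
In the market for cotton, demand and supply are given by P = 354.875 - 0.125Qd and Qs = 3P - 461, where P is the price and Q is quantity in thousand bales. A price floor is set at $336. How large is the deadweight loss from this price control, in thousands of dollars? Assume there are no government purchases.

19008

Rearranging demand gives Qd = 2839 - 8P. Setting quantity demanded equal to quantity supplied, 2839 - 8P = 3P - 461, gives P* = 300 and Q* = 439.
Since 336 > 300, the floor is binding.
At P = 336: Qd = 2839 - 8·336 = 151 and Qs = 3·336 - 461 = 547.
Quantity traded falls to 151. At Q = 151 the demand price is (2839 - 151)/8 = 336 and the supply price is (461 + 151)/3 = 204.
Deadweight loss = ½ · (336 - 204) · (439 - 151) = ½ · 132 · 288 = 19008.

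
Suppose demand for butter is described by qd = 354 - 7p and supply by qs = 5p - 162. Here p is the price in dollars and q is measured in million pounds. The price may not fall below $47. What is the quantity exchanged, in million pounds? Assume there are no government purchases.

Without the control the market clears where 354 - 7p = 5p - 162, i.e. p* = 43 and q* = 53.
Since 47 > 43, the floor is binding.
At p = 47: qd = 354 - 7·47 = 25 and qs = 5·47 - 162 = 73.
The quantity actually transacted is the short side, demand: 25.

25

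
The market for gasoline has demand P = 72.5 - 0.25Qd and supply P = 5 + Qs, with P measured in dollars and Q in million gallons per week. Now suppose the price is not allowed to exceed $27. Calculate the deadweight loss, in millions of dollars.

640

Rearranging demand gives Qd = 290 - 4P; rearranging supply gives Qs = P - 5. Without the control the market clears where 290 - 4P = P - 5, i.e. P* = 59 and Q* = 54.
Because the ceiling (27) lies below the market-clearing price, it is binding.
At P = 27: Qd = 290 - 4·27 = 182 and Qs = 27 - 5 = 22.
Quantity traded falls to 22. At Q = 22 the demand price is (290 - 22)/4 = 67 and the supply price is 5 + 22 = 27.
Deadweight loss = ½ · (67 - 27) · (54 - 22) = ½ · 40 · 32 = 640.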